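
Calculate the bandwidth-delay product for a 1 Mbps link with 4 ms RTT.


BDP = bandwidth * RTT
= 1 Mbps * 4 ms
= 1 * 1e6 * 4 / 1000 bits
= 4000 bits
= 500 bytes
BDP = 4000 bits (500 bytes)


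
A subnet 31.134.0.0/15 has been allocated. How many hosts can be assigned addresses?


Host bits = 32 - 15 = 17
Total addresses = 2^17 = 131072
Usable = total - 2 (network and broadcast)
Usable hosts: 131070


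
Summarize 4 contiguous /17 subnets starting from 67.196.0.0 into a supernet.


Original prefix: /17
Number of subnets: 4 = 2^2
New prefix = 17 - 2 = 15
Supernet: 67.196.0.0/15


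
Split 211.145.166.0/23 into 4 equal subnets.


New prefix = 23 + 2 = 25
Each subnet has 128 addresses
  211.145.166.0/25
  211.145.166.128/25
  211.145.167.0/25
  211.145.167.128/25
Subnets: 211.145.166.0/25, 211.145.166.128/25, 211.145.167.0/25, 211.145.167.128/25


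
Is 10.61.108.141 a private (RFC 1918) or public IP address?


RFC 1918 private ranges:
  10.0.0.0/8 (10.0.0.0 - 10.255.255.255)
  172.16.0.0/12 (172.16.0.0 - 172.31.255.255)
  192.168.0.0/16 (192.168.0.0 - 192.168.255.255)
Private (in 10.0.0.0/8)


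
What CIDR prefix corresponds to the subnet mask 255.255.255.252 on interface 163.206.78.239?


Binary: 11111111.11111111.11111111.11111100
Count leading 1s
Prefix: /30


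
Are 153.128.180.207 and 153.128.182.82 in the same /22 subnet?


Mask: 255.255.252.0
153.128.180.207 AND mask = 153.128.180.0
153.128.182.82 AND mask = 153.128.180.0
Yes, same subnet (153.128.180.0)


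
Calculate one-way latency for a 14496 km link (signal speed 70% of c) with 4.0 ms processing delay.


Speed = 0.7 * 3e5 km/s = 210000 km/s
Propagation delay = 14496 / 210000 = 0.069 s = 69.0286 ms
Processing delay = 4.0 ms
Total one-way latency = 73.0286 ms


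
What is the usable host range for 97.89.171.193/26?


Network: 97.89.171.192
Broadcast: 97.89.171.255
First usable = network + 1
Last usable = broadcast - 1
Range: 97.89.171.193 to 97.89.171.254


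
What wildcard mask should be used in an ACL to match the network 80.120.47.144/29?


Subnet mask: 255.255.255.248
Wildcard = 255.255.255.255 - subnet mask
255 - 255 = 0
255 - 255 = 0
255 - 255 = 0
255 - 248 = 7
Wildcard: 0.0.0.7


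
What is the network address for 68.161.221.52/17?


IP:   01000100.10100001.11011101.00110100
Mask: 11111111.11111111.10000000.00000000
AND operation:
Net:  01000100.10100001.10000000.00000000
Network: 68.161.128.0/17


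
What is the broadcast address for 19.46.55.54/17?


Network: 19.46.0.0/17
Host bits = 15
Set all host bits to 1:
Broadcast: 19.46.127.255


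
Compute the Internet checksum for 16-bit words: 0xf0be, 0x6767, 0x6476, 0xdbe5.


Sum all words (with carry folding):
+ 0xf0be = 0xf0be
+ 0x6767 = 0x5826
+ 0x6476 = 0xbc9c
+ 0xdbe5 = 0x9882
One's complement: ~0x9882
Checksum = 0x677d


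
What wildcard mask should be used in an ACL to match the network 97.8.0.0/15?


Subnet mask: 255.254.0.0
Wildcard = 255.255.255.255 - subnet mask
255 - 255 = 0
255 - 254 = 1
255 - 0 = 255
255 - 0 = 255
Wildcard: 0.1.255.255


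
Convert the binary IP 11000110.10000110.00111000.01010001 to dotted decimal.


11000110 = 198
10000110 = 134
00111000 = 56
01010001 = 81
IP: 198.134.56.81


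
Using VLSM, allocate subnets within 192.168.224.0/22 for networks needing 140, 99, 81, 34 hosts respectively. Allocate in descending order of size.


140 hosts -> /24 (254 usable): 192.168.224.0/24
99 hosts -> /25 (126 usable): 192.168.225.0/25
81 hosts -> /25 (126 usable): 192.168.225.128/25
34 hosts -> /26 (62 usable): 192.168.226.0/26
Allocation: 192.168.224.0/24 (140 hosts, 254 usable); 192.168.225.0/25 (99 hosts, 126 usable); 192.168.225.128/25 (81 hosts, 126 usable); 192.168.226.0/26 (34 hosts, 62 usable)


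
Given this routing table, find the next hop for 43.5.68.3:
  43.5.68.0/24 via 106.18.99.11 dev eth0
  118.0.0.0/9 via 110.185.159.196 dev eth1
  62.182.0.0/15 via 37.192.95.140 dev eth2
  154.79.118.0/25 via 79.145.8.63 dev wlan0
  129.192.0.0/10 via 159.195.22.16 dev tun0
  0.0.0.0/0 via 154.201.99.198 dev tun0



Longest prefix match for 43.5.68.3:
  /24 43.5.68.0: MATCH
  /9 118.0.0.0: no
  /15 62.182.0.0: no
  /25 154.79.118.0: no
  /10 129.192.0.0: no
  /0 0.0.0.0: MATCH
Selected: next-hop 106.18.99.11 via eth0 (matched /24)


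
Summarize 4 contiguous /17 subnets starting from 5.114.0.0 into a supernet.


Original prefix: /17
Number of subnets: 4 = 2^2
New prefix = 17 - 2 = 15
Supernet: 5.114.0.0/15


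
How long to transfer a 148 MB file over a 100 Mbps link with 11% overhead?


Effective throughput = 100 * (1 - 11/100) = 89 Mbps
File size in Mb = 148 * 8 = 1184 Mb
Time = 1184 / 89
Time = 13.3034 seconds


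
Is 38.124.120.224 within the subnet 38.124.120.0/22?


Subnet network: 38.124.120.0
Test IP AND mask: 38.124.120.0
Yes, 38.124.120.224 is in 38.124.120.0/22


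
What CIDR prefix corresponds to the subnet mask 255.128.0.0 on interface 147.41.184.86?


Binary: 11111111.10000000.00000000.00000000
Count leading 1s
Prefix: /9


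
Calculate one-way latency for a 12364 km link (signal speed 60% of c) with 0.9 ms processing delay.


Speed = 0.6 * 3e5 km/s = 180000 km/s
Propagation delay = 12364 / 180000 = 0.0687 s = 68.6889 ms
Processing delay = 0.9 ms
Total one-way latency = 69.5889 ms


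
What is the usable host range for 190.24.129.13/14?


Network: 190.24.0.0
Broadcast: 190.27.255.255
First usable = network + 1
Last usable = broadcast - 1
Range: 190.24.0.1 to 190.27.255.254


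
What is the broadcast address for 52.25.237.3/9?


Network: 52.0.0.0/9
Host bits = 23
Set all host bits to 1:
Broadcast: 52.127.255.255


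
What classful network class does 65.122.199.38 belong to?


First octet: 65
Binary: 01000001
0xxxxxxx -> Class A (1-126)
Class A, default mask 255.0.0.0 (/8)


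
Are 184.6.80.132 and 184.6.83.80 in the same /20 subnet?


Mask: 255.255.240.0
184.6.80.132 AND mask = 184.6.80.0
184.6.83.80 AND mask = 184.6.80.0
Yes, same subnet (184.6.80.0)


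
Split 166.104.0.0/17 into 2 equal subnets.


New prefix = 17 + 1 = 18
Each subnet has 16384 addresses
  166.104.0.0/18
  166.104.64.0/18
Subnets: 166.104.0.0/18, 166.104.64.0/18


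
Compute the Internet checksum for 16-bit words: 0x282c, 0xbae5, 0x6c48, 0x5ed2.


Sum all words (with carry folding):
+ 0x282c = 0x282c
+ 0xbae5 = 0xe311
+ 0x6c48 = 0x4f5a
+ 0x5ed2 = 0xae2c
One's complement: ~0xae2c
Checksum = 0x51d3


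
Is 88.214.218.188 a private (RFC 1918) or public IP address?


RFC 1918 private ranges:
  10.0.0.0/8 (10.0.0.0 - 10.255.255.255)
  172.16.0.0/12 (172.16.0.0 - 172.31.255.255)
  192.168.0.0/16 (192.168.0.0 - 192.168.255.255)
Public (not in any RFC 1918 range)


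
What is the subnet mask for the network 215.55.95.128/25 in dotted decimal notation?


/25 means 25 network bits, 7 host bits
Binary: 11111111111111111111111110000000
Mask: 255.255.255.128


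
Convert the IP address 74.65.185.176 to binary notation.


74 = 01001010
65 = 01000001
185 = 10111001
176 = 10110000
Binary: 01001010.01000001.10111001.10110000


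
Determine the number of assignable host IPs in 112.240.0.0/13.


Host bits = 32 - 13 = 19
Total addresses = 2^19 = 524288
Usable = total - 2 (network and broadcast)
Usable hosts: 524286


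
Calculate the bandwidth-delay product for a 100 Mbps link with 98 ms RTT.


BDP = bandwidth * RTT
= 100 Mbps * 98 ms
= 100 * 1e6 * 98 / 1000 bits
= 9800000 bits
= 1225000 bytes
= 1196.2891 KB
BDP = 9800000 bits (1225000 bytes)


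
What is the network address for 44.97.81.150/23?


IP:   00101100.01100001.01010001.10010110
Mask: 11111111.11111111.11111110.00000000
AND operation:
Net:  00101100.01100001.01010000.00000000
Network: 44.97.80.0/23


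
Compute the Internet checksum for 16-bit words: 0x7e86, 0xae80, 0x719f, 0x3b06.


Sum all words (with carry folding):
+ 0x7e86 = 0x7e86
+ 0xae80 = 0x2d07
+ 0x719f = 0x9ea6
+ 0x3b06 = 0xd9ac
One's complement: ~0xd9ac
Checksum = 0x2653


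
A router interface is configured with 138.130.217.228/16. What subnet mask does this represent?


/16 means 16 network bits, 16 host bits
Binary: 11111111111111110000000000000000
Mask: 255.255.0.0


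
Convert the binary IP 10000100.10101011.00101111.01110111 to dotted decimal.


10000100 = 132
10101011 = 171
00101111 = 47
01110111 = 119
IP: 132.171.47.119


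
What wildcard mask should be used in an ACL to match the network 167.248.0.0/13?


Subnet mask: 255.248.0.0
Wildcard = 255.255.255.255 - subnet mask
255 - 255 = 0
255 - 248 = 7
255 - 0 = 255
255 - 0 = 255
Wildcard: 0.7.255.255


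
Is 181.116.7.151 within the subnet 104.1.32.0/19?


Subnet network: 104.1.32.0
Test IP AND mask: 181.116.0.0
No, 181.116.7.151 is not in 104.1.32.0/19


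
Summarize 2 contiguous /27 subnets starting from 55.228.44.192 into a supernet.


Original prefix: /27
Number of subnets: 2 = 2^1
New prefix = 27 - 1 = 26
Supernet: 55.228.44.192/26


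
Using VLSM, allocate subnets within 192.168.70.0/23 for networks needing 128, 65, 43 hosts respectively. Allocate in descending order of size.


128 hosts -> /24 (254 usable): 192.168.70.0/24
65 hosts -> /25 (126 usable): 192.168.71.0/25
43 hosts -> /26 (62 usable): 192.168.71.128/26
Allocation: 192.168.70.0/24 (128 hosts, 254 usable); 192.168.71.0/25 (65 hosts, 126 usable); 192.168.71.128/26 (43 hosts, 62 usable)


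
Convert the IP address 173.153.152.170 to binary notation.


173 = 10101101
153 = 10011001
152 = 10011000
170 = 10101010
Binary: 10101101.10011001.10011000.10101010


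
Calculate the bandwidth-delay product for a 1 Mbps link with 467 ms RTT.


BDP = bandwidth * RTT
= 1 Mbps * 467 ms
= 1 * 1e6 * 467 / 1000 bits
= 467000 bits
= 58375 bytes
= 57.0068 KB
BDP = 467000 bits (58375 bytes)


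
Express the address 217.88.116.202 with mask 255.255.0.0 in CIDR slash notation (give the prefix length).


Binary: 11111111.11111111.00000000.00000000
Count leading 1s
Prefix: /16


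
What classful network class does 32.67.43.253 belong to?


First octet: 32
Binary: 00100000
0xxxxxxx -> Class A (1-126)
Class A, default mask 255.0.0.0 (/8)


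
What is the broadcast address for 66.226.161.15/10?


Network: 66.192.0.0/10
Host bits = 22
Set all host bits to 1:
Broadcast: 66.255.255.255


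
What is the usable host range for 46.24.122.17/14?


Network: 46.24.0.0
Broadcast: 46.27.255.255
First usable = network + 1
Last usable = broadcast - 1
Range: 46.24.0.1 to 46.27.255.254


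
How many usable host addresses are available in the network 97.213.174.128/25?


Host bits = 32 - 25 = 7
Total addresses = 2^7 = 128
Usable = total - 2 (network and broadcast)
Usable hosts: 126


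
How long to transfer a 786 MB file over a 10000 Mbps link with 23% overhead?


Effective throughput = 10000 * (1 - 23/100) = 7700 Mbps
File size in Mb = 786 * 8 = 6288 Mb
Time = 6288 / 7700
Time = 0.8166 seconds


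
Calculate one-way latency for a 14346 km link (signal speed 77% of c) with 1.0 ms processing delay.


Speed = 0.77 * 3e5 km/s = 231000 km/s
Propagation delay = 14346 / 231000 = 0.0621 s = 62.1039 ms
Processing delay = 1.0 ms
Total one-way latency = 63.1039 ms


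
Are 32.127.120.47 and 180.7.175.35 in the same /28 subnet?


Mask: 255.255.255.240
32.127.120.47 AND mask = 32.127.120.32
180.7.175.35 AND mask = 180.7.175.32
No, different subnets (32.127.120.32 vs 180.7.175.32)


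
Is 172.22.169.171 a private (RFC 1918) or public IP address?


RFC 1918 private ranges:
  10.0.0.0/8 (10.0.0.0 - 10.255.255.255)
  172.16.0.0/12 (172.16.0.0 - 172.31.255.255)
  192.168.0.0/16 (192.168.0.0 - 192.168.255.255)
Private (in 172.16.0.0/12)


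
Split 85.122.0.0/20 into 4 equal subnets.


New prefix = 20 + 2 = 22
Each subnet has 1024 addresses
  85.122.0.0/22
  85.122.4.0/22
  85.122.8.0/22
  85.122.12.0/22
Subnets: 85.122.0.0/22, 85.122.4.0/22, 85.122.8.0/22, 85.122.12.0/22


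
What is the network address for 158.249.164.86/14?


IP:   10011110.11111001.10100100.01010110
Mask: 11111111.11111100.00000000.00000000
AND operation:
Net:  10011110.11111000.00000000.00000000
Network: 158.248.0.0/14


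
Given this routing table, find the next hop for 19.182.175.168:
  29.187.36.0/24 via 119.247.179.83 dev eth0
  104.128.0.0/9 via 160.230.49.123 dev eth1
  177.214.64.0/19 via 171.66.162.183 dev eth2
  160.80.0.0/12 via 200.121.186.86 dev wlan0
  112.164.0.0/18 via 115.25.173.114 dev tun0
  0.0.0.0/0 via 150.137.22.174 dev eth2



Longest prefix match for 19.182.175.168:
  /24 29.187.36.0: no
  /9 104.128.0.0: no
  /19 177.214.64.0: no
  /12 160.80.0.0: no
  /18 112.164.0.0: no
  /0 0.0.0.0: MATCH
Selected: next-hop 150.137.22.174 via eth2 (matched /0)


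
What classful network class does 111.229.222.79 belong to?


First octet: 111
Binary: 01101111
0xxxxxxx -> Class A (1-126)
Class A, default mask 255.0.0.0 (/8)


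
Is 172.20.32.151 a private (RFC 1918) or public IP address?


RFC 1918 private ranges:
  10.0.0.0/8 (10.0.0.0 - 10.255.255.255)
  172.16.0.0/12 (172.16.0.0 - 172.31.255.255)
  192.168.0.0/16 (192.168.0.0 - 192.168.255.255)
Private (in 172.16.0.0/12)


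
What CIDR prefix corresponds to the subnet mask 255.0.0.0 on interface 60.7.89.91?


Binary: 11111111.00000000.00000000.00000000
Count leading 1s
Prefix: /8


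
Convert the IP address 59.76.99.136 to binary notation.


59 = 00111011
76 = 01001100
99 = 01100011
136 = 10001000
Binary: 00111011.01001100.01100011.10001000


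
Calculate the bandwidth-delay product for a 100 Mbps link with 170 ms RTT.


BDP = bandwidth * RTT
= 100 Mbps * 170 ms
= 100 * 1e6 * 170 / 1000 bits
= 17000000 bits
= 2125000 bytes
= 2075.1953 KB
BDP = 17000000 bits (2125000 bytes)


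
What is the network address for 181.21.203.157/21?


IP:   10110101.00010101.11001011.10011101
Mask: 11111111.11111111.11111000.00000000
AND operation:
Net:  10110101.00010101.11001000.00000000
Network: 181.21.200.0/21


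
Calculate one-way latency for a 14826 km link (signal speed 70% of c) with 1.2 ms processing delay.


Speed = 0.7 * 3e5 km/s = 210000 km/s
Propagation delay = 14826 / 210000 = 0.0706 s = 70.6 ms
Processing delay = 1.2 ms
Total one-way latency = 71.8 ms


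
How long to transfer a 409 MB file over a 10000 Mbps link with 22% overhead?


Effective throughput = 10000 * (1 - 22/100) = 7800 Mbps
File size in Mb = 409 * 8 = 3272 Mb
Time = 3272 / 7800
Time = 0.4195 seconds


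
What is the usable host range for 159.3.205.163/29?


Network: 159.3.205.160
Broadcast: 159.3.205.167
First usable = network + 1
Last usable = broadcast - 1
Range: 159.3.205.161 to 159.3.205.166


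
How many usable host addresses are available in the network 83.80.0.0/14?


Host bits = 32 - 14 = 18
Total addresses = 2^18 = 262144
Usable = total - 2 (network and broadcast)
Usable hosts: 262142


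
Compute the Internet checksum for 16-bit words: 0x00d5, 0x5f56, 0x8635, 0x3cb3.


Sum all words (with carry folding):
+ 0x00d5 = 0x00d5
+ 0x5f56 = 0x602b
+ 0x8635 = 0xe660
+ 0x3cb3 = 0x2314
One's complement: ~0x2314
Checksum = 0xdceb


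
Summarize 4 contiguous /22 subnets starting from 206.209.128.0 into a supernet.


Original prefix: /22
Number of subnets: 4 = 2^2
New prefix = 22 - 2 = 20
Supernet: 206.209.128.0/20


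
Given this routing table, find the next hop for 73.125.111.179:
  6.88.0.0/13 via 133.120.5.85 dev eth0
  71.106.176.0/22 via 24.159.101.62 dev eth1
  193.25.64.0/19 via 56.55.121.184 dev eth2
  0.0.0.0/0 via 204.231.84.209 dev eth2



Longest prefix match for 73.125.111.179:
  /13 6.88.0.0: no
  /22 71.106.176.0: no
  /19 193.25.64.0: no
  /0 0.0.0.0: MATCH
Selected: next-hop 204.231.84.209 via eth2 (matched /0)


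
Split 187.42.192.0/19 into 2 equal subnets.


New prefix = 19 + 1 = 20
Each subnet has 4096 addresses
  187.42.192.0/20
  187.42.208.0/20
Subnets: 187.42.192.0/20, 187.42.208.0/20


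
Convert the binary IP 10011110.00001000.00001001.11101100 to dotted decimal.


10011110 = 158
00001000 = 8
00001001 = 9
11101100 = 236
IP: 158.8.9.236


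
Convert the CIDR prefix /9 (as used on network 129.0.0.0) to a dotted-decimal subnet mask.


/9 means 9 network bits, 23 host bits
Binary: 11111111100000000000000000000000
Mask: 255.128.0.0


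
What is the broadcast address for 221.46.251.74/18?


Network: 221.46.192.0/18
Host bits = 14
Set all host bits to 1:
Broadcast: 221.46.255.255


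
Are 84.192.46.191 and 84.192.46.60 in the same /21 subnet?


Mask: 255.255.248.0
84.192.46.191 AND mask = 84.192.40.0
84.192.46.60 AND mask = 84.192.40.0
Yes, same subnet (84.192.40.0)


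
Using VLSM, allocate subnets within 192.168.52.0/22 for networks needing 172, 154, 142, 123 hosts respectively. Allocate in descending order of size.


172 hosts -> /24 (254 usable): 192.168.52.0/24
154 hosts -> /24 (254 usable): 192.168.53.0/24
142 hosts -> /24 (254 usable): 192.168.54.0/24
123 hosts -> /25 (126 usable): 192.168.55.0/25
Allocation: 192.168.52.0/24 (172 hosts, 254 usable); 192.168.53.0/24 (154 hosts, 254 usable); 192.168.54.0/24 (142 hosts, 254 usable); 192.168.55.0/25 (123 hosts, 126 usable)


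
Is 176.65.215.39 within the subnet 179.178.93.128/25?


Subnet network: 179.178.93.128
Test IP AND mask: 176.65.215.0
No, 176.65.215.39 is not in 179.178.93.128/25


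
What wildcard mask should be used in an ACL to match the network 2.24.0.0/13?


Subnet mask: 255.248.0.0
Wildcard = 255.255.255.255 - subnet mask
255 - 255 = 0
255 - 248 = 7
255 - 0 = 255
255 - 0 = 255
Wildcard: 0.7.255.255


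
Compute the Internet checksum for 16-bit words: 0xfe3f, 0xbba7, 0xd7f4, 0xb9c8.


Sum all words (with carry folding):
+ 0xfe3f = 0xfe3f
+ 0xbba7 = 0xb9e7
+ 0xd7f4 = 0x91dc
+ 0xb9c8 = 0x4ba5
One's complement: ~0x4ba5
Checksum = 0xb45a


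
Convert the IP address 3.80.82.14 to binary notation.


3 = 00000011
80 = 01010000
82 = 01010010
14 = 00001110
Binary: 00000011.01010000.01010010.00001110


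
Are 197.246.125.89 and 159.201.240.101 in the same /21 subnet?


Mask: 255.255.248.0
197.246.125.89 AND mask = 197.246.120.0
159.201.240.101 AND mask = 159.201.240.0
No, different subnets (197.246.120.0 vs 159.201.240.0)


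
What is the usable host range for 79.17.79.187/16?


Network: 79.17.0.0
Broadcast: 79.17.255.255
First usable = network + 1
Last usable = broadcast - 1
Range: 79.17.0.1 to 79.17.255.254


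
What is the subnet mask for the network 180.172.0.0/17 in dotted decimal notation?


/17 means 17 network bits, 15 host bits
Binary: 11111111111111111000000000000000
Mask: 255.255.128.0


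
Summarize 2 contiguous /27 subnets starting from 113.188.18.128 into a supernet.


Original prefix: /27
Number of subnets: 2 = 2^1
New prefix = 27 - 1 = 26
Supernet: 113.188.18.128/26


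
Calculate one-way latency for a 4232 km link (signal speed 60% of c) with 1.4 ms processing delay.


Speed = 0.6 * 3e5 km/s = 180000 km/s
Propagation delay = 4232 / 180000 = 0.0235 s = 23.5111 ms
Processing delay = 1.4 ms
Total one-way latency = 24.9111 ms


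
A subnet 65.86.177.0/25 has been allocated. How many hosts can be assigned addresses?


Host bits = 32 - 25 = 7
Total addresses = 2^7 = 128
Usable = total - 2 (network and broadcast)
Usable hosts: 126


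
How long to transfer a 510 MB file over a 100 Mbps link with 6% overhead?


Effective throughput = 100 * (1 - 6/100) = 94 Mbps
File size in Mb = 510 * 8 = 4080 Mb
Time = 4080 / 94
Time = 43.4043 seconds


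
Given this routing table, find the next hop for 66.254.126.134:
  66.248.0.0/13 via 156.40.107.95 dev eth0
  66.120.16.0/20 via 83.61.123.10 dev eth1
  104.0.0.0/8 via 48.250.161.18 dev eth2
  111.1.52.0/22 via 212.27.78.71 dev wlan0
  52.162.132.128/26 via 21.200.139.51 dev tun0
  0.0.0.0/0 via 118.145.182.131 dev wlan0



Longest prefix match for 66.254.126.134:
  /13 66.248.0.0: MATCH
  /20 66.120.16.0: no
  /8 104.0.0.0: no
  /22 111.1.52.0: no
  /26 52.162.132.128: no
  /0 0.0.0.0: MATCH
Selected: next-hop 156.40.107.95 via eth0 (matched /13)


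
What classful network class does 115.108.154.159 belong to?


First octet: 115
Binary: 01110011
0xxxxxxx -> Class A (1-126)
Class A, default mask 255.0.0.0 (/8)


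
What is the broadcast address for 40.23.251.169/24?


Network: 40.23.251.0/24
Host bits = 8
Set all host bits to 1:
Broadcast: 40.23.251.255


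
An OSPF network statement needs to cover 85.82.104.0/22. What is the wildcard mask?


Subnet mask: 255.255.252.0
Wildcard = 255.255.255.255 - subnet mask
255 - 255 = 0
255 - 255 = 0
255 - 252 = 3
255 - 0 = 255
Wildcard: 0.0.3.255


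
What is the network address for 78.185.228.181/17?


IP:   01001110.10111001.11100100.10110101
Mask: 11111111.11111111.10000000.00000000
AND operation:
Net:  01001110.10111001.10000000.00000000
Network: 78.185.128.0/17


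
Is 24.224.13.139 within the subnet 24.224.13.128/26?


Subnet network: 24.224.13.128
Test IP AND mask: 24.224.13.128
Yes, 24.224.13.139 is in 24.224.13.128/26


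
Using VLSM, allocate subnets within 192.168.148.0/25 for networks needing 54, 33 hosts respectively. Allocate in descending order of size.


54 hosts -> /26 (62 usable): 192.168.148.0/26
33 hosts -> /26 (62 usable): 192.168.148.64/26
Allocation: 192.168.148.0/26 (54 hosts, 62 usable); 192.168.148.64/26 (33 hosts, 62 usable)


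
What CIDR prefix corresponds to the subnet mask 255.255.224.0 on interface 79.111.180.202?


Binary: 11111111.11111111.11100000.00000000
Count leading 1s
Prefix: /19


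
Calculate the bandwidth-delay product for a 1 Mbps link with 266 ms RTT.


BDP = bandwidth * RTT
= 1 Mbps * 266 ms
= 1 * 1e6 * 266 / 1000 bits
= 266000 bits
= 33250 bytes
= 32.4707 KB
BDP = 266000 bits (33250 bytes)


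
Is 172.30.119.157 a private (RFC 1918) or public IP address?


RFC 1918 private ranges:
  10.0.0.0/8 (10.0.0.0 - 10.255.255.255)
  172.16.0.0/12 (172.16.0.0 - 172.31.255.255)
  192.168.0.0/16 (192.168.0.0 - 192.168.255.255)
Private (in 172.16.0.0/12)


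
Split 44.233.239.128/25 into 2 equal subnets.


New prefix = 25 + 1 = 26
Each subnet has 64 addresses
  44.233.239.128/26
  44.233.239.192/26
Subnets: 44.233.239.128/26, 44.233.239.192/26


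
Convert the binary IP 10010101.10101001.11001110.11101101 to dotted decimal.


10010101 = 149
10101001 = 169
11001110 = 206
11101101 = 237
IP: 149.169.206.237


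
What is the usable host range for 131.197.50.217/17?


Network: 131.197.0.0
Broadcast: 131.197.127.255
First usable = network + 1
Last usable = broadcast - 1
Range: 131.197.0.1 to 131.197.127.254


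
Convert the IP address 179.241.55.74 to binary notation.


179 = 10110011
241 = 11110001
55 = 00110111
74 = 01001010
Binary: 10110011.11110001.00110111.01001010


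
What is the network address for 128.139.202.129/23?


IP:   10000000.10001011.11001010.10000001
Mask: 11111111.11111111.11111110.00000000
AND operation:
Net:  10000000.10001011.11001010.00000000
Network: 128.139.202.0/23


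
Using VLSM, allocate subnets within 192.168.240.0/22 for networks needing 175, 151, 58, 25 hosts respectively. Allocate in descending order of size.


175 hosts -> /24 (254 usable): 192.168.240.0/24
151 hosts -> /24 (254 usable): 192.168.241.0/24
58 hosts -> /26 (62 usable): 192.168.242.0/26
25 hosts -> /27 (30 usable): 192.168.242.64/27
Allocation: 192.168.240.0/24 (175 hosts, 254 usable); 192.168.241.0/24 (151 hosts, 254 usable); 192.168.242.0/26 (58 hosts, 62 usable); 192.168.242.64/27 (25 hosts, 30 usable)


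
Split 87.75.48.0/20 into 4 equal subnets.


New prefix = 20 + 2 = 22
Each subnet has 1024 addresses
  87.75.48.0/22
  87.75.52.0/22
  87.75.56.0/22
  87.75.60.0/22
Subnets: 87.75.48.0/22, 87.75.52.0/22, 87.75.56.0/22, 87.75.60.0/22


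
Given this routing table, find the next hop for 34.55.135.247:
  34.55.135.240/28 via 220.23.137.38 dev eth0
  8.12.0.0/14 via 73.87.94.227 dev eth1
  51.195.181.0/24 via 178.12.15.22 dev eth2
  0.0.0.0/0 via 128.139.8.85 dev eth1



Longest prefix match for 34.55.135.247:
  /28 34.55.135.240: MATCH
  /14 8.12.0.0: no
  /24 51.195.181.0: no
  /0 0.0.0.0: MATCH
Selected: next-hop 220.23.137.38 via eth0 (matched /28)


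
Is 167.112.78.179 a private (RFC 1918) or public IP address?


RFC 1918 private ranges:
  10.0.0.0/8 (10.0.0.0 - 10.255.255.255)
  172.16.0.0/12 (172.16.0.0 - 172.31.255.255)
  192.168.0.0/16 (192.168.0.0 - 192.168.255.255)
Public (not in any RFC 1918 range)


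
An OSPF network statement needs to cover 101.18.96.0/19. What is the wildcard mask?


Subnet mask: 255.255.224.0
Wildcard = 255.255.255.255 - subnet mask
255 - 255 = 0
255 - 255 = 0
255 - 224 = 31
255 - 0 = 255
Wildcard: 0.0.31.255


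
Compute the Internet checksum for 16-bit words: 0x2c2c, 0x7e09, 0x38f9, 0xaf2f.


Sum all words (with carry folding):
+ 0x2c2c = 0x2c2c
+ 0x7e09 = 0xaa35
+ 0x38f9 = 0xe32e
+ 0xaf2f = 0x925e
One's complement: ~0x925e
Checksum = 0x6da1


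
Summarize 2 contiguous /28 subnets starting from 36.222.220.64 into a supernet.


Original prefix: /28
Number of subnets: 2 = 2^1
New prefix = 28 - 1 = 27
Supernet: 36.222.220.64/27


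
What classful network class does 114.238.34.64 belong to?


First octet: 114
Binary: 01110010
0xxxxxxx -> Class A (1-126)
Class A, default mask 255.0.0.0 (/8)


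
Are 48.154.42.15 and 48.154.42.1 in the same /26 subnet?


Mask: 255.255.255.192
48.154.42.15 AND mask = 48.154.42.0
48.154.42.1 AND mask = 48.154.42.0
Yes, same subnet (48.154.42.0)


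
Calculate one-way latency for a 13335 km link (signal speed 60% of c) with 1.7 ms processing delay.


Speed = 0.6 * 3e5 km/s = 180000 km/s
Propagation delay = 13335 / 180000 = 0.0741 s = 74.0833 ms
Processing delay = 1.7 ms
Total one-way latency = 75.7833 ms


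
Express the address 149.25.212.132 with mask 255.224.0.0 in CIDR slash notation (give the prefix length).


Binary: 11111111.11100000.00000000.00000000
Count leading 1s
Prefix: /11


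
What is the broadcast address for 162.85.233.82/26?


Network: 162.85.233.64/26
Host bits = 6
Set all host bits to 1:
Broadcast: 162.85.233.127


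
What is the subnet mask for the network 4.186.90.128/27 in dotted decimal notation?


/27 means 27 network bits, 5 host bits
Binary: 11111111111111111111111111100000
Mask: 255.255.255.224


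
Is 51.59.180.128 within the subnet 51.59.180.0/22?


Subnet network: 51.59.180.0
Test IP AND mask: 51.59.180.0
Yes, 51.59.180.128 is in 51.59.180.0/22


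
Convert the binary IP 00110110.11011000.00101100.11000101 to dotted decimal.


00110110 = 54
11011000 = 216
00101100 = 44
11000101 = 197
IP: 54.216.44.197


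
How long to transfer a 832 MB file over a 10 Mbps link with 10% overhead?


Effective throughput = 10 * (1 - 10/100) = 9 Mbps
File size in Mb = 832 * 8 = 6656 Mb
Time = 6656 / 9
Time = 739.5556 seconds


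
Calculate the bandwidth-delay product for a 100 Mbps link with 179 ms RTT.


BDP = bandwidth * RTT
= 100 Mbps * 179 ms
= 100 * 1e6 * 179 / 1000 bits
= 17900000 bits
= 2237500 bytes
= 2185.0586 KB
BDP = 17900000 bits (2237500 bytes)


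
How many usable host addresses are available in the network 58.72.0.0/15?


Host bits = 32 - 15 = 17
Total addresses = 2^17 = 131072
Usable = total - 2 (network and broadcast)
Usable hosts: 131070


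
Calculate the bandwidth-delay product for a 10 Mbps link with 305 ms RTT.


BDP = bandwidth * RTT
= 10 Mbps * 305 ms
= 10 * 1e6 * 305 / 1000 bits
= 3050000 bits
= 381250 bytes
= 372.3145 KB
BDP = 3050000 bits (381250 bytes)


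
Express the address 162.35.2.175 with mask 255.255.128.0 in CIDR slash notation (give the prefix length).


Binary: 11111111.11111111.10000000.00000000
Count leading 1s
Prefix: /17


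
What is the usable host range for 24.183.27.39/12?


Network: 24.176.0.0
Broadcast: 24.191.255.255
First usable = network + 1
Last usable = broadcast - 1
Range: 24.176.0.1 to 24.191.255.254


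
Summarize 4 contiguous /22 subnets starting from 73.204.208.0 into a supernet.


Original prefix: /22
Number of subnets: 4 = 2^2
New prefix = 22 - 2 = 20
Supernet: 73.204.208.0/20


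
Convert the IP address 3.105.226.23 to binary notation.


3 = 00000011
105 = 01101001
226 = 11100010
23 = 00010111
Binary: 00000011.01101001.11100010.00010111


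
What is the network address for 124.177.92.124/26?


IP:   01111100.10110001.01011100.01111100
Mask: 11111111.11111111.11111111.11000000
AND operation:
Net:  01111100.10110001.01011100.01000000
Network: 124.177.92.64/26


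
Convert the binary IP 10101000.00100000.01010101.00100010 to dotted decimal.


10101000 = 168
00100000 = 32
01010101 = 85
00100010 = 34
IP: 168.32.85.34


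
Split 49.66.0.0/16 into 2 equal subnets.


New prefix = 16 + 1 = 17
Each subnet has 32768 addresses
  49.66.0.0/17
  49.66.128.0/17
Subnets: 49.66.0.0/17, 49.66.128.0/17


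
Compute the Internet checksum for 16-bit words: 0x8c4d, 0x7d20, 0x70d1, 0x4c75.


Sum all words (with carry folding):
+ 0x8c4d = 0x8c4d
+ 0x7d20 = 0x096e
+ 0x70d1 = 0x7a3f
+ 0x4c75 = 0xc6b4
One's complement: ~0xc6b4
Checksum = 0x394b


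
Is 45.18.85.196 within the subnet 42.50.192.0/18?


Subnet network: 42.50.192.0
Test IP AND mask: 45.18.64.0
No, 45.18.85.196 is not in 42.50.192.0/18


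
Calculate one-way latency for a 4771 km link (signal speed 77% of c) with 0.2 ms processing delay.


Speed = 0.77 * 3e5 km/s = 231000 km/s
Propagation delay = 4771 / 231000 = 0.0207 s = 20.6537 ms
Processing delay = 0.2 ms
Total one-way latency = 20.8537 ms


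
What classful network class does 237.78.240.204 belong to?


First octet: 237
Binary: 11101101
1110xxxx -> Class D (224-239)
Class D (multicast), default mask N/A


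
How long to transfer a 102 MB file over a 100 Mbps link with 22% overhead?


Effective throughput = 100 * (1 - 22/100) = 78 Mbps
File size in Mb = 102 * 8 = 816 Mb
Time = 816 / 78
Time = 10.4615 seconds


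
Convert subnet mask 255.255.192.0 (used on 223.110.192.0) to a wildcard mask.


Subnet mask: 255.255.192.0
Wildcard = 255.255.255.255 - subnet mask
255 - 255 = 0
255 - 255 = 0
255 - 192 = 63
255 - 0 = 255
Wildcard: 0.0.63.255


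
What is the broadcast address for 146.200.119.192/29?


Network: 146.200.119.192/29
Host bits = 3
Set all host bits to 1:
Broadcast: 146.200.119.199


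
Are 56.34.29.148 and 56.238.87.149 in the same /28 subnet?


Mask: 255.255.255.240
56.34.29.148 AND mask = 56.34.29.144
56.238.87.149 AND mask = 56.238.87.144
No, different subnets (56.34.29.144 vs 56.238.87.144)


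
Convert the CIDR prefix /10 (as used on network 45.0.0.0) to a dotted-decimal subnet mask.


/10 means 10 network bits, 22 host bits
Binary: 11111111110000000000000000000000
Mask: 255.192.0.0


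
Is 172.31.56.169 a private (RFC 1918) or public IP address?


RFC 1918 private ranges:
  10.0.0.0/8 (10.0.0.0 - 10.255.255.255)
  172.16.0.0/12 (172.16.0.0 - 172.31.255.255)
  192.168.0.0/16 (192.168.0.0 - 192.168.255.255)
Private (in 172.16.0.0/12)


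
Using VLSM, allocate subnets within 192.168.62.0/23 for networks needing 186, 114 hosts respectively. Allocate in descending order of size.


186 hosts -> /24 (254 usable): 192.168.62.0/24
114 hosts -> /25 (126 usable): 192.168.63.0/25
Allocation: 192.168.62.0/24 (186 hosts, 254 usable); 192.168.63.0/25 (114 hosts, 126 usable)


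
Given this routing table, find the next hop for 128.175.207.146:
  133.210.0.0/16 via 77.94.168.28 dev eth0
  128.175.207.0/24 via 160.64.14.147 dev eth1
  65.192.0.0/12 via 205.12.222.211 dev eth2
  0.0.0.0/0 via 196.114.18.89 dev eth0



Longest prefix match for 128.175.207.146:
  /16 133.210.0.0: no
  /24 128.175.207.0: MATCH
  /12 65.192.0.0: no
  /0 0.0.0.0: MATCH
Selected: next-hop 160.64.14.147 via eth1 (matched /24)


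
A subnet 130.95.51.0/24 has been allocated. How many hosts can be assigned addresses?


Host bits = 32 - 24 = 8
Total addresses = 2^8 = 256
Usable = total - 2 (network and broadcast)
Usable hosts: 254


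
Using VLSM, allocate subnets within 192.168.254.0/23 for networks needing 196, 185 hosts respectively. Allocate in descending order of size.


196 hosts -> /24 (254 usable): 192.168.254.0/24
185 hosts -> /24 (254 usable): 192.168.255.0/24
Allocation: 192.168.254.0/24 (196 hosts, 254 usable); 192.168.255.0/24 (185 hosts, 254 usable)


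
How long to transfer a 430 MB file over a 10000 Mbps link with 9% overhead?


Effective throughput = 10000 * (1 - 9/100) = 9100 Mbps
File size in Mb = 430 * 8 = 3440 Mb
Time = 3440 / 9100
Time = 0.378 seconds


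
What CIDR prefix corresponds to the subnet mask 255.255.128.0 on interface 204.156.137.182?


Binary: 11111111.11111111.10000000.00000000
Count leading 1s
Prefix: /17


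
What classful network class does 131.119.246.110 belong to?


First octet: 131
Binary: 10000011
10xxxxxx -> Class B (128-191)
Class B, default mask 255.255.0.0 (/16)


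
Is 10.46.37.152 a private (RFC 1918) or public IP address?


RFC 1918 private ranges:
  10.0.0.0/8 (10.0.0.0 - 10.255.255.255)
  172.16.0.0/12 (172.16.0.0 - 172.31.255.255)
  192.168.0.0/16 (192.168.0.0 - 192.168.255.255)
Private (in 10.0.0.0/8)


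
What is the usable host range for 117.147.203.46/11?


Network: 117.128.0.0
Broadcast: 117.159.255.255
First usable = network + 1
Last usable = broadcast - 1
Range: 117.128.0.1 to 117.159.255.254


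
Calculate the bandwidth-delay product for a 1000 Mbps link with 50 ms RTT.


BDP = bandwidth * RTT
= 1000 Mbps * 50 ms
= 1000 * 1e6 * 50 / 1000 bits
= 50000000 bits
= 6250000 bytes
= 6103.5156 KB
BDP = 50000000 bits (6250000 bytes)


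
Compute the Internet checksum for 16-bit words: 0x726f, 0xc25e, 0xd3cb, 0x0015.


Sum all words (with carry folding):
+ 0x726f = 0x726f
+ 0xc25e = 0x34ce
+ 0xd3cb = 0x089a
+ 0x0015 = 0x08af
One's complement: ~0x08af
Checksum = 0xf750


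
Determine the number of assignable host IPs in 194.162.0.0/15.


Host bits = 32 - 15 = 17
Total addresses = 2^17 = 131072
Usable = total - 2 (network and broadcast)
Usable hosts: 131070


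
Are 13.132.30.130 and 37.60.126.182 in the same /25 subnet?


Mask: 255.255.255.128
13.132.30.130 AND mask = 13.132.30.128
37.60.126.182 AND mask = 37.60.126.128
No, different subnets (13.132.30.128 vs 37.60.126.128)


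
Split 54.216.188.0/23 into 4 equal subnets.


New prefix = 23 + 2 = 25
Each subnet has 128 addresses
  54.216.188.0/25
  54.216.188.128/25
  54.216.189.0/25
  54.216.189.128/25
Subnets: 54.216.188.0/25, 54.216.188.128/25, 54.216.189.0/25, 54.216.189.128/25


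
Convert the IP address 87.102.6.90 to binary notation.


87 = 01010111
102 = 01100110
6 = 00000110
90 = 01011010
Binary: 01010111.01100110.00000110.01011010


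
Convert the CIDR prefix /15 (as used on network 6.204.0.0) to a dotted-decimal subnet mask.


/15 means 15 network bits, 17 host bits
Binary: 11111111111111100000000000000000
Mask: 255.254.0.0


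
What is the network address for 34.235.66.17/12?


IP:   00100010.11101011.01000010.00010001
Mask: 11111111.11110000.00000000.00000000
AND operation:
Net:  00100010.11100000.00000000.00000000
Network: 34.224.0.0/12


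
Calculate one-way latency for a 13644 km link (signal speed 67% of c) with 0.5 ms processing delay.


Speed = 0.67 * 3e5 km/s = 201000 km/s
Propagation delay = 13644 / 201000 = 0.0679 s = 67.8806 ms
Processing delay = 0.5 ms
Total one-way latency = 68.3806 ms


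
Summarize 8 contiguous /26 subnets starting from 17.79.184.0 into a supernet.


Original prefix: /26
Number of subnets: 8 = 2^3
New prefix = 26 - 3 = 23
Supernet: 17.79.184.0/23


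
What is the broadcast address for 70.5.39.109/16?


Network: 70.5.0.0/16
Host bits = 16
Set all host bits to 1:
Broadcast: 70.5.255.255


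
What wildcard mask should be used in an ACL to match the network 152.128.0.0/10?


Subnet mask: 255.192.0.0
Wildcard = 255.255.255.255 - subnet mask
255 - 255 = 0
255 - 192 = 63
255 - 0 = 255
255 - 0 = 255
Wildcard: 0.63.255.255


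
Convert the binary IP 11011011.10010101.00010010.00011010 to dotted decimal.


11011011 = 219
10010101 = 149
00010010 = 18
00011010 = 26
IP: 219.149.18.26


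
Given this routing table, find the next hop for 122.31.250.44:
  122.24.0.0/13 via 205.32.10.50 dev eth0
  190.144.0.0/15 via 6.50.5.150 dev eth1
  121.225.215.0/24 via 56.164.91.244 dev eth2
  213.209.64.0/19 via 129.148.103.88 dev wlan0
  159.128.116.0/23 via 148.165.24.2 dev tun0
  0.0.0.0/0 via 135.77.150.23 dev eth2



Longest prefix match for 122.31.250.44:
  /13 122.24.0.0: MATCH
  /15 190.144.0.0: no
  /24 121.225.215.0: no
  /19 213.209.64.0: no
  /23 159.128.116.0: no
  /0 0.0.0.0: MATCH
Selected: next-hop 205.32.10.50 via eth0 (matched /13)


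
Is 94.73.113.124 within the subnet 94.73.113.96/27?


Subnet network: 94.73.113.96
Test IP AND mask: 94.73.113.96
Yes, 94.73.113.124 is in 94.73.113.96/27


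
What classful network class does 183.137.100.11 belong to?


First octet: 183
Binary: 10110111
10xxxxxx -> Class B (128-191)
Class B, default mask 255.255.0.0 (/16)


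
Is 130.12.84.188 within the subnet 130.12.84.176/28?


Subnet network: 130.12.84.176
Test IP AND mask: 130.12.84.176
Yes, 130.12.84.188 is in 130.12.84.176/28


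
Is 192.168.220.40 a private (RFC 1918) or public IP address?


RFC 1918 private ranges:
  10.0.0.0/8 (10.0.0.0 - 10.255.255.255)
  172.16.0.0/12 (172.16.0.0 - 172.31.255.255)
  192.168.0.0/16 (192.168.0.0 - 192.168.255.255)
Private (in 192.168.0.0/16)


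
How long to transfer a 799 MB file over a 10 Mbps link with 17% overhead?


Effective throughput = 10 * (1 - 17/100) = 8.3 Mbps
File size in Mb = 799 * 8 = 6392 Mb
Time = 6392 / 8.3
Time = 770.1205 seconds


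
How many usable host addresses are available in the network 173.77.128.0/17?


Host bits = 32 - 17 = 15
Total addresses = 2^15 = 32768
Usable = total - 2 (network and broadcast)
Usable hosts: 32766


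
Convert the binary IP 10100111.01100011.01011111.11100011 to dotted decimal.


10100111 = 167
01100011 = 99
01011111 = 95
11100011 = 227
IP: 167.99.95.227


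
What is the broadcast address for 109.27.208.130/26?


Network: 109.27.208.128/26
Host bits = 6
Set all host bits to 1:
Broadcast: 109.27.208.191


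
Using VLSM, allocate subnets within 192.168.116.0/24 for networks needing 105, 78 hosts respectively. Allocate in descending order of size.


105 hosts -> /25 (126 usable): 192.168.116.0/25
78 hosts -> /25 (126 usable): 192.168.116.128/25
Allocation: 192.168.116.0/25 (105 hosts, 126 usable); 192.168.116.128/25 (78 hosts, 126 usable)


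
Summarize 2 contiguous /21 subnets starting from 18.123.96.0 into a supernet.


Original prefix: /21
Number of subnets: 2 = 2^1
New prefix = 21 - 1 = 20
Supernet: 18.123.96.0/20


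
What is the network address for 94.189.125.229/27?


IP:   01011110.10111101.01111101.11100101
Mask: 11111111.11111111.11111111.11100000
AND operation:
Net:  01011110.10111101.01111101.11100000
Network: 94.189.125.224/27


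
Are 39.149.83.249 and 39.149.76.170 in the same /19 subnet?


Mask: 255.255.224.0
39.149.83.249 AND mask = 39.149.64.0
39.149.76.170 AND mask = 39.149.64.0
Yes, same subnet (39.149.64.0)


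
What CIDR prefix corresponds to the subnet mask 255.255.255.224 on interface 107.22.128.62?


Binary: 11111111.11111111.11111111.11100000
Count leading 1s
Prefix: /27


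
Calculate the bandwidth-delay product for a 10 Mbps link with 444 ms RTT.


BDP = bandwidth * RTT
= 10 Mbps * 444 ms
= 10 * 1e6 * 444 / 1000 bits
= 4440000 bits
= 555000 bytes
= 541.9922 KB
BDP = 4440000 bits (555000 bytes)
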